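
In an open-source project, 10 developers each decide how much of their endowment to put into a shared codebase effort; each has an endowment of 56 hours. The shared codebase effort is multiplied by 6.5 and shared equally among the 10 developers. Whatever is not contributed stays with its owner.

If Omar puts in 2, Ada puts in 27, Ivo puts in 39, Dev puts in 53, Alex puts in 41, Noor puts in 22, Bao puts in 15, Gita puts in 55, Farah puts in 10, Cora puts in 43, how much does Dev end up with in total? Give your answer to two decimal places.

202.55 hours

Total contributed: 2 + 27 + 39 + 53 + 41 + 22 + 15 + 55 + 10 + 43 = 307.
Each receives 6.5 × 307 / 10 = 199.55 from the shared codebase effort.
Dev keeps 56 − 53 = 3, so Dev's payoff is 3 + 199.55 = 202.55.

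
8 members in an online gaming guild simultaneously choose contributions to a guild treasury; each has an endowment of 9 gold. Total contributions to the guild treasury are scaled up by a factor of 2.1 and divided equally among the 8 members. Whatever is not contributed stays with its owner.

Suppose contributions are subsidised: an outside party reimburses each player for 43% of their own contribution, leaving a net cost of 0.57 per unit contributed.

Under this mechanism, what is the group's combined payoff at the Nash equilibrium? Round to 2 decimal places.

The effective private return is (2.1/8) / 0.57 = 0.4605, which is still under 1, so the mechanism doesn't change anyone's dominant strategy: zero contribution.
Everyone keeps their endowment and the group total is 8 × 9 = 72.

72.00 gold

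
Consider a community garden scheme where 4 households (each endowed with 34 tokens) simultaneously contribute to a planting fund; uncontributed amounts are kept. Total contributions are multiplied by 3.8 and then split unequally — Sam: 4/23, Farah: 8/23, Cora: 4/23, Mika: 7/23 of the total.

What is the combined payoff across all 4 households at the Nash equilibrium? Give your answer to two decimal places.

326.40 tokens

Player j's private return per contributed unit is 3.8 × (j's share). Contributing is weakly dominant for j when that share is at least 1/3.8 = 0.2632, and contributing 0 is dominant otherwise.
Farah and Mika are above the threshold, contributing 34 each; the remaining 2 contribute 0. Total contributed: 68.
The planting fund pays out 3.8 × 68 = 258.40 in total (split across the unequal shares, but the aggregate is all that matters for the group sum).
The 2 free-riders keep 34 each, adding 68. Group total = 68 + 258.40 = 326.40.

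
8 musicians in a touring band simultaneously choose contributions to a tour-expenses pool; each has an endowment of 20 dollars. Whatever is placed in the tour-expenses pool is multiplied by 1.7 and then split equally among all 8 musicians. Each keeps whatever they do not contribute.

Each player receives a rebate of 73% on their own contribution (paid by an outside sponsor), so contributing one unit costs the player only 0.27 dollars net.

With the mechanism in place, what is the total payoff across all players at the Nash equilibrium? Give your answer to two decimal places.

160.00 dollars

The effective private return is (1.7/8) / 0.27 = 0.7870, which is still under 1, so the mechanism doesn't change anyone's dominant strategy: zero contribution.
Everyone keeps their endowment and the group total is 8 × 20 = 160.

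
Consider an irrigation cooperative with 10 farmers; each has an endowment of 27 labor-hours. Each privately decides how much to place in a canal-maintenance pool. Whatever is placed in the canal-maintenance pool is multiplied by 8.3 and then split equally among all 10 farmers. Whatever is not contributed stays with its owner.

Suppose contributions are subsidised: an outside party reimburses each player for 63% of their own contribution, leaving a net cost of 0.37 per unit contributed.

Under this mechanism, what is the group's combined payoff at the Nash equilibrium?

2411.10 labor-hours

The effective private return per unit is now (8.3/10) / 0.37 = 2.2432 > 1, so every player's dominant strategy flips to full contribution.
At the Nash equilibrium everyone contributes 27. Group total payoff = 10 × (27 × 0.63 + 8.3 × 27) = 2411.10.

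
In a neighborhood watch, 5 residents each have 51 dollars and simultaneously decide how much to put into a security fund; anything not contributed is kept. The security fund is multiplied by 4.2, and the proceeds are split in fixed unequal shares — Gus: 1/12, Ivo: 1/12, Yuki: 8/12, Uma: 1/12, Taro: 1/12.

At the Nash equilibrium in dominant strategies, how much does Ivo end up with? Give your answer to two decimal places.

Each unit j contributes comes back to j as 4.2 × (j's share), so j prefers to contribute only if that share exceeds 1/4.2 = 0.2381; otherwise keeping the unit dominates.
Yuki alone (share 8/12) is above the threshold, contributing 51; the remaining 4 contribute 0. Total contributed: 51.
Ivo keeps 51 and receives 4.2 × 51 × 1/12 = 17.85 from the security fund, for a payoff of 68.85.

68.85 dollars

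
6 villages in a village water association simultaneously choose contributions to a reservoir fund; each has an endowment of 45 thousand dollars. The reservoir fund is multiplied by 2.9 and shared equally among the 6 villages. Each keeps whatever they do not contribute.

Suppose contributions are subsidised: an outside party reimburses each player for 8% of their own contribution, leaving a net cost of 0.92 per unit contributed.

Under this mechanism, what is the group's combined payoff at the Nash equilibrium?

With the mechanism, a contributed unit returns (2.9/6) / 0.92 = 0.5254 per unit of net cost — still below 1 — so contributing 0 remains dominant for every player.
At the Nash equilibrium no one contributes; group total payoff = 6 × 45 = 270.

270.00 thousand dollars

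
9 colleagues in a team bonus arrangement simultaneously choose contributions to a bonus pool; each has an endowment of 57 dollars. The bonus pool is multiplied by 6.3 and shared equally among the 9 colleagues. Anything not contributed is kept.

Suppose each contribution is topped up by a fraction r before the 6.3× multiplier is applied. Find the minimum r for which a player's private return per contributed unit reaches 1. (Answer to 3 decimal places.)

With matching at rate r, one contributed unit becomes (1 + r) in the bonus pool and returns 6.3 × (1 + r) / 9 to the contributor.
Setting this equal to 1: 1 + r = 9/6.3 = 1.4286.
So the minimum matching rate is r = 1.4286 − 1 = 0.429.

0.429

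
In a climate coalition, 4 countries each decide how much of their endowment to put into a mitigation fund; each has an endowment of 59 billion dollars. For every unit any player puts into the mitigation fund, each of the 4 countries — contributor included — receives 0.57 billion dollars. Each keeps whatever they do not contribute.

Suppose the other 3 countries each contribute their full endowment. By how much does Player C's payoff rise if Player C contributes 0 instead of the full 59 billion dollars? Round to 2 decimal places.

Switching from a contribution of 59 to 0 lets Player C keep an extra 59 billion dollars, but lowers the mitigation fund by 59, which costs Player C their own share of that drop: 0.57 × 59 = 33.63.
Net gain = 59 − 33.63 = 25.37. The private return per contributed unit (0.57) is below 1, so free-riding is indeed the best response regardless of what the others do.

25.37 billion dollars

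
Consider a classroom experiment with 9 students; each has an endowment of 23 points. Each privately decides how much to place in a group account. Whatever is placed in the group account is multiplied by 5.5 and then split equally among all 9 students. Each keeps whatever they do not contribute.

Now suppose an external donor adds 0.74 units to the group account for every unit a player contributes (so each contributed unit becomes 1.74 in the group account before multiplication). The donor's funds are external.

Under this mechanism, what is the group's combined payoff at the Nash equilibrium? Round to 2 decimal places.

1980.99 points

The effective private return per unit is now 5.5 × 1.74 / 9 = 1.0633 > 1, so every player's dominant strategy flips to full contribution.
At the Nash equilibrium everyone contributes 23. Group total payoff = 5.5 × 1.74 × 207 = 1980.99.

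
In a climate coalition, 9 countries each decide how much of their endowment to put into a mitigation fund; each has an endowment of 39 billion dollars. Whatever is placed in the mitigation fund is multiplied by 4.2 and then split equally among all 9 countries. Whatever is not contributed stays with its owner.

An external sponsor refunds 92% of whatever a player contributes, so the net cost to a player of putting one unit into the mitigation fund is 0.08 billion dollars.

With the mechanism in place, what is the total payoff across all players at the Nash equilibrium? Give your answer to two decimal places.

1797.12 billion dollars

The effective private return per unit is now (4.2/9) / 0.08 = 5.8333 > 1, so every player's dominant strategy flips to full contribution.
At the Nash equilibrium everyone contributes 39. Group total payoff = 9 × (39 × 0.92 + 4.2 × 39) = 1797.12.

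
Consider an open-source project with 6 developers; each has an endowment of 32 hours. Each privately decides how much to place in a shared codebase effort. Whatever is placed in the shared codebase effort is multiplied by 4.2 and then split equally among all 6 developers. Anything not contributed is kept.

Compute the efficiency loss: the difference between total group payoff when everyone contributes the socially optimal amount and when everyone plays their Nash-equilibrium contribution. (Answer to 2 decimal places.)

Each contributed unit returns 4.2/6 = 0.7000 to its contributor — below 1 — so contributing 0 is dominant for every player. At the Nash equilibrium everyone keeps their 32, and the group total is 6 × 32 = 192.
Each contributed unit returns 4.200 to the group as a whole (0.7000 to each of 6 players), which exceeds 1, so the social optimum is full contribution: group total = 4.200 × 192 = 806.40.
Efficiency loss = 806.40 − 192 = 614.40.

614.40 hours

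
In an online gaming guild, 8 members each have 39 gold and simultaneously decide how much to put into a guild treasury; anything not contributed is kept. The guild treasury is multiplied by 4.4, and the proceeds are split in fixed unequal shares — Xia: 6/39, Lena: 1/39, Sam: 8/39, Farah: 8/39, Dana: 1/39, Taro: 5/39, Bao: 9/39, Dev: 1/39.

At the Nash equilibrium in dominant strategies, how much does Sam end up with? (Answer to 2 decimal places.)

74.20 gold

Each unit j contributes comes back to j as 4.4 × (j's share), so j prefers to contribute only if that share exceeds 1/4.4 = 0.2273; otherwise keeping the unit dominates.
The only share above 0.2273 is Bao's 9/39, contributing 39; the remaining 7 contribute 0. Total contributed: 39.
Sam keeps 39 and receives 4.4 × 39 × 8/39 = 35.20 from the guild treasury, for a payoff of 74.20.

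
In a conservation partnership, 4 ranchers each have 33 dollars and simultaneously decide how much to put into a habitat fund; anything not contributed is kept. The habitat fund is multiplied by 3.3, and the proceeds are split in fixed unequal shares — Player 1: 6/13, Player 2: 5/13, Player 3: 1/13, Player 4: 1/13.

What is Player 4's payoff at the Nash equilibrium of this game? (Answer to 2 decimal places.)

Each unit j contributes comes back to j as 3.3 × (j's share), so j prefers to contribute only if that share exceeds 1/3.3 = 0.3030; otherwise keeping the unit dominates.
Player 1 and Player 2 are above the threshold, contributing 33 each; the remaining 2 contribute 0. Total contributed: 66.
Player 4 keeps 33 and receives 3.3 × 66 × 1/13 = 16.75 from the habitat fund, for a payoff of 49.75.

49.75 dollars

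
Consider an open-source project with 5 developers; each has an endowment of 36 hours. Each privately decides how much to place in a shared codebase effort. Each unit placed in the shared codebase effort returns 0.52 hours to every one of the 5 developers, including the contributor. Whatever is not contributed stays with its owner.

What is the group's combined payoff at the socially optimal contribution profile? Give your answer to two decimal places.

Each contributed unit returns 2.600 to the group as a whole (0.52 to each of 5 players), which exceeds 1, so the social optimum is full contribution: group total = 2.600 × 180 = 468.00.

468.00 hours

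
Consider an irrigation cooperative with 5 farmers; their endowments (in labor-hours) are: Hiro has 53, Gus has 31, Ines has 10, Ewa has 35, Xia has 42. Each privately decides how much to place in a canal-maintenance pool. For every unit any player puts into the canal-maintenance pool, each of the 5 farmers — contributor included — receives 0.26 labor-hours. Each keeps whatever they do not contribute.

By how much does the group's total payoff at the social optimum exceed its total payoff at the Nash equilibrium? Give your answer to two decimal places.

51.30 labor-hours

The private return per contributed unit is 0.26 < 1 for everyone, so the Nash equilibrium is zero contribution and the group total is Σ E_j = 53 + 31 + 10 + 35 + 42 = 171.
Each contributed unit returns 1.300 to the group, so the social optimum is full contribution by everyone: group total = 1.300 × 171 = 222.30.
Efficiency loss = (1.300 − 1) × 171 = 51.30.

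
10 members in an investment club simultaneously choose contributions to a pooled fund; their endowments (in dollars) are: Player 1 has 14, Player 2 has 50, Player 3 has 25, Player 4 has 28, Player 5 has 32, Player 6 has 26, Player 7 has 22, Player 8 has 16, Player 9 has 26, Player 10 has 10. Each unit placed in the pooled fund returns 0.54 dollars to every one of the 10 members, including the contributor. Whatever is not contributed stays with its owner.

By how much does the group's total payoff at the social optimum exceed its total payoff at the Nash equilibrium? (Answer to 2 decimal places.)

1095.60 dollars

The private return per contributed unit is 0.54 < 1 for everyone, so the Nash equilibrium is zero contribution and the group total is Σ E_j = 14 + 50 + 25 + 28 + 32 + 26 + 22 + 16 + 26 + 10 = 249.
Each contributed unit returns 5.400 to the group, so the social optimum is full contribution by everyone: group total = 5.400 × 249 = 1344.60.
Efficiency loss = (5.400 − 1) × 249 = 1095.60.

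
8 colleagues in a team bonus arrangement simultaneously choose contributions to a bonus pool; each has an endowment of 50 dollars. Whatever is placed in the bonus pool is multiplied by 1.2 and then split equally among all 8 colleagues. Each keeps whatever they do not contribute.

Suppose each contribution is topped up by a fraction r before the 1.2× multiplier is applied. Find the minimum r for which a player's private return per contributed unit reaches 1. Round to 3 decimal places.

With matching at rate r, one contributed unit becomes (1 + r) in the bonus pool and returns 1.2 × (1 + r) / 8 to the contributor.
Setting this equal to 1: 1 + r = 8/1.2 = 6.6667.
So the minimum matching rate is r = 6.6667 − 1 = 5.667.

5.667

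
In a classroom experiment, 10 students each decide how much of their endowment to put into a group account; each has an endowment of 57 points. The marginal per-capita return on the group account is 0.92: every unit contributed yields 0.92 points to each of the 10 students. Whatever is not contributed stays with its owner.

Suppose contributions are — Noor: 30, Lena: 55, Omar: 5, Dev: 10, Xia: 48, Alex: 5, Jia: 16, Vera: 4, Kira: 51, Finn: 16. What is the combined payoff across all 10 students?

Total contributed: 30 + 55 + 5 + 10 + 48 + 5 + 16 + 4 + 51 + 16 = 240; total kept: 10 × 57 − 240 = 330.
The group account pays out 0.92 × 10 × 240 = 2208.00 in aggregate.
Group total = 330 + 2208.00 = 2538.00.

2538.00 points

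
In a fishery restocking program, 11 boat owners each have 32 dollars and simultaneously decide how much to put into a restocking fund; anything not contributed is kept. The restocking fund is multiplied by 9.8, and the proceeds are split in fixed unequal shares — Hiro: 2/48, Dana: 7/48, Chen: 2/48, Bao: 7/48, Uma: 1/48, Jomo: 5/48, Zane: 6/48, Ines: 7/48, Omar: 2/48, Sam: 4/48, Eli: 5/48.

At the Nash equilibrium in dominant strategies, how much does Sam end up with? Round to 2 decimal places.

188.80 dollars

For player j, contributing a unit is worthwhile iff 9.8 × (j's share) ≥ 1, i.e. iff j's share is at least 0.1020.
Dana, Bao, Jomo, Zane, Ines and Eli are above the threshold, contributing 32 each; the remaining 5 contribute 0. Total contributed: 192.
Sam keeps 32 and receives 9.8 × 192 × 4/48 = 156.80 from the restocking fund, for a payoff of 188.80.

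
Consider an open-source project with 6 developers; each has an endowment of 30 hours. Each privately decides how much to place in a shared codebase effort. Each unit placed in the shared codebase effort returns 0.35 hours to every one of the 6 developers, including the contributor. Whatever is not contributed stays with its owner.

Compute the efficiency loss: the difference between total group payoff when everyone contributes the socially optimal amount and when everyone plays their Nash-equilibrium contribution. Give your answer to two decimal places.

198.00 hours

The private return per contributed unit is 0.35 < 1, so contributing 0 is dominant for every player. At the Nash equilibrium everyone keeps their 30, and the group total is 6 × 30 = 180.
Each contributed unit returns 2.100 to the group as a whole (0.35 to each of 6 players), which exceeds 1, so the social optimum is full contribution: group total = 2.100 × 180 = 378.00.
Efficiency loss = 378.00 − 180 = 198.00.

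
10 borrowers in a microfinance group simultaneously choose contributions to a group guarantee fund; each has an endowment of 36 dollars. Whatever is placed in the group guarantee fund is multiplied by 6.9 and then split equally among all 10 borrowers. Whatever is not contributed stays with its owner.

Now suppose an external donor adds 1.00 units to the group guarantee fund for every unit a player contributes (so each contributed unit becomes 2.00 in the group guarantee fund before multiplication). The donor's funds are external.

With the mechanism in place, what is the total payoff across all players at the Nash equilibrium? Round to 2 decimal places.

The effective private return per unit is now 6.9 × 2.00 / 10 = 1.3800 > 1, so every player's dominant strategy flips to full contribution.
At the Nash equilibrium everyone contributes 36. Group total payoff = 6.9 × 2.00 × 360 = 4968.00.

4968.00 dollars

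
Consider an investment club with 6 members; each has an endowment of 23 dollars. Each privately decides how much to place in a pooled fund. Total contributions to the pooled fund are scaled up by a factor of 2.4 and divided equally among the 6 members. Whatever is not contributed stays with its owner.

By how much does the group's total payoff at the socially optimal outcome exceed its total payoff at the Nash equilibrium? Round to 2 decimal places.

193.20 dollars

Each contributed unit returns 2.4/6 = 0.4000 to its contributor — below 1 — so contributing 0 is dominant for every player. At the Nash equilibrium everyone keeps their 23, and the group total is 6 × 23 = 138.
Each contributed unit returns 2.400 to the group as a whole (0.4000 to each of 6 players), which exceeds 1, so the social optimum is full contribution: group total = 2.400 × 138 = 331.20.
Efficiency loss = 331.20 − 138 = 193.20.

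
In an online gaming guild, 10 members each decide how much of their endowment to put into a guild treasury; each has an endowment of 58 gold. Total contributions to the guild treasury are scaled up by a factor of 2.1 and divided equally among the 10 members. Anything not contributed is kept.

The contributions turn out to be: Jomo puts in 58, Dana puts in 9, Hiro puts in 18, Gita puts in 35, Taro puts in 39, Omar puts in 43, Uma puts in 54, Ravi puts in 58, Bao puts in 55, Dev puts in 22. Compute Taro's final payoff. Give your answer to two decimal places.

Total contributed: 58 + 9 + 18 + 35 + 39 + 43 + 54 + 58 + 55 + 22 = 391.
Each receives 2.1 × 391 / 10 = 82.11 from the guild treasury.
Taro keeps 58 − 39 = 19, so Taro's payoff is 19 + 82.11 = 101.11.

101.11 gold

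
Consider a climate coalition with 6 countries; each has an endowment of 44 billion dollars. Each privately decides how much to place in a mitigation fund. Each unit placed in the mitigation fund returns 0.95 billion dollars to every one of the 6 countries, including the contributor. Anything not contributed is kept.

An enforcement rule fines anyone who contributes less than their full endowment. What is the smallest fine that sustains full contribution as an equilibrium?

2.20 billion dollars

Given the others contribute fully, the best deviation is to contribute 0 (any partial contribution still incurs the fine and gives up units whose private return 0.95 is below 1).
Deviating from 44 to 0 saves 44 billion dollars but forfeits the deviator's share of the drop in the mitigation fund: 0.95 × 44 = 41.80.
So the deviation gain is 44 − 41.80 = 2.20, and the fine must be at least 2.20 billion dollars to wipe it out.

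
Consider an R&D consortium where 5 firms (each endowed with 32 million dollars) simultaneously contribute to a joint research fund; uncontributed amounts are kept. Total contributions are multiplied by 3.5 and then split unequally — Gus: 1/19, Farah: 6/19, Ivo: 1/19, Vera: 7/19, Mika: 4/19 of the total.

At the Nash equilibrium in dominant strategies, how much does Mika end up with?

79.16 million dollars

Player j's private return per contributed unit is 3.5 × (j's share). Contributing is weakly dominant for j when that share is at least 1/3.5 = 0.2857, and contributing 0 is dominant otherwise.
Farah and Vera clear that bar, contributing 32 each; the remaining 3 contribute 0. Total contributed: 64.
Mika keeps 32 and receives 3.5 × 64 × 4/19 = 47.16 from the joint research fund, for a payoff of 79.16.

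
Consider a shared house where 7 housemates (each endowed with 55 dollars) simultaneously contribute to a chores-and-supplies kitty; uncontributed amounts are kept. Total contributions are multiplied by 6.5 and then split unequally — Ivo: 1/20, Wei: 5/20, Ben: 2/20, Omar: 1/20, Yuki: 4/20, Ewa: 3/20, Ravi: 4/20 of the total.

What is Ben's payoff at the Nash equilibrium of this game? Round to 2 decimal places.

162.25 dollars

Each unit j contributes comes back to j as 6.5 × (j's share), so j prefers to contribute only if that share exceeds 1/6.5 = 0.1538; otherwise keeping the unit dominates.
The shares above 0.1538 belong to Wei, Yuki and Ravi, contributing 55 each; the remaining 4 contribute 0. Total contributed: 165.
Ben keeps 55 and receives 6.5 × 165 × 2/20 = 107.25 from the chores-and-supplies kitty, for a payoff of 162.25.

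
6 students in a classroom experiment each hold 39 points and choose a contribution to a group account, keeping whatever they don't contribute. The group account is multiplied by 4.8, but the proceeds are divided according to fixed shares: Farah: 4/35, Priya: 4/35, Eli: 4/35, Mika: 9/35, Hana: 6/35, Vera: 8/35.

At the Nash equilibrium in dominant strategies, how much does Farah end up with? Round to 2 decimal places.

For player j, contributing a unit is worthwhile iff 4.8 × (j's share) ≥ 1, i.e. iff j's share is at least 0.2083.
Mika and Vera are above the threshold, contributing 39 each; the remaining 4 contribute 0. Total contributed: 78.
Farah keeps 39 and receives 4.8 × 78 × 4/35 = 42.79 from the group account, for a payoff of 81.79.

81.79 points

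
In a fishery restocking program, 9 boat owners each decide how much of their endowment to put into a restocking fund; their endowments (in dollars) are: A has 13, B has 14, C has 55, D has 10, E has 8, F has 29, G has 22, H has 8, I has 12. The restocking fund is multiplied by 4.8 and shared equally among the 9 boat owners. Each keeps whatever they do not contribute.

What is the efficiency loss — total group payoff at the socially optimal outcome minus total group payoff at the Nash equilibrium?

The private return per contributed unit is 4.8/9 = 0.5333 < 1 for every player regardless of endowment, so the Nash equilibrium is zero contribution and the group total is Σ E_j = 13 + 14 + 55 + 10 + 8 + 29 + 22 + 8 + 12 = 171.
Each contributed unit returns 4.800 to the group, so the social optimum is full contribution by everyone: group total = 4.800 × 171 = 820.80.
Efficiency loss = (4.800 − 1) × 171 = 649.80.

649.80 dollars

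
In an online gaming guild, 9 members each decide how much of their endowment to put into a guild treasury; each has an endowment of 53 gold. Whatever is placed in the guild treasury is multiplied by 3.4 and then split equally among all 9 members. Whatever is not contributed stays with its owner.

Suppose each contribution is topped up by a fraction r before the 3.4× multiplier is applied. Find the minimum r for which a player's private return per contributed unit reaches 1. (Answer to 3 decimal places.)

1.647

With matching at rate r, one contributed unit becomes (1 + r) in the guild treasury and returns 3.4 × (1 + r) / 9 to the contributor.
Setting this equal to 1: 1 + r = 9/3.4 = 2.6471.
So the minimum matching rate is r = 2.6471 − 1 = 1.647.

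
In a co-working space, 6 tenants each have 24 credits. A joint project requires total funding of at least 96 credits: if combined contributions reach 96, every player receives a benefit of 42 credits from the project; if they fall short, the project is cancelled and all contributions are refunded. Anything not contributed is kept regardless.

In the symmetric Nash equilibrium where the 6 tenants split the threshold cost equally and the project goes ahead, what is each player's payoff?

Equal share of the threshold: 96/6 = 16.
At this profile no one gains by cutting their contribution: any cut drops the total below 96, the project is cancelled, contributions are refunded, and the deviator ends with 24, which is less than 24 − 16 + 42 = 50. Contributing more than 16 just wastes the excess. So contributing exactly 16 is a best response.
Each player's payoff: 24 − 16 + 42 = 50.

50 credits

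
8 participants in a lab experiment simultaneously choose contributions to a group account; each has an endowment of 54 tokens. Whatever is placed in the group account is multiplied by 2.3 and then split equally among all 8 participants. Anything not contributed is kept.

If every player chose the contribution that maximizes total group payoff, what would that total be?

Each contributed unit returns 2.300 to the group as a whole (0.2875 to each of 8 players), which exceeds 1, so the social optimum is full contribution: group total = 2.300 × 432 = 993.60.

993.60 tokens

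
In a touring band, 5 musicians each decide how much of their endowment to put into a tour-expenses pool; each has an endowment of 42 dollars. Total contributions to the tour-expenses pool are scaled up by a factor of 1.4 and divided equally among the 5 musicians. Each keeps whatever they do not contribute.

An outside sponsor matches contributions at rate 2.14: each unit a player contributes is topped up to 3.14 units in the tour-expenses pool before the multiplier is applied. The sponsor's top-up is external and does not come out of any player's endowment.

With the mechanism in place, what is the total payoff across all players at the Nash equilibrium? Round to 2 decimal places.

210.00 dollars

With the mechanism, a contributed unit returns 1.4 × 3.14 / 5 = 0.8792 per unit of net cost — still below 1 — so contributing 0 remains dominant for every player.
At the Nash equilibrium no one contributes; group total payoff = 5 × 42 = 210.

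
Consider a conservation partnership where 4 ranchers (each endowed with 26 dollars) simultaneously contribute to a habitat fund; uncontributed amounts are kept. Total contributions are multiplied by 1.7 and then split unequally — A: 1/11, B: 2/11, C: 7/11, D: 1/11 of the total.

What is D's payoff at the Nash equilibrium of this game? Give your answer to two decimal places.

30.02 dollars

A player with share s gets back 1.7·s per unit contributed, so full contribution is dominant for anyone with s > 1/1.7 = 0.5882 and zero contribution is dominant for anyone below.
C alone (share 7/11) is above the threshold, contributing 26; the remaining 3 contribute 0. Total contributed: 26.
D keeps 26 and receives 1.7 × 26 × 1/11 = 4.02 from the habitat fund, for a payoff of 30.02.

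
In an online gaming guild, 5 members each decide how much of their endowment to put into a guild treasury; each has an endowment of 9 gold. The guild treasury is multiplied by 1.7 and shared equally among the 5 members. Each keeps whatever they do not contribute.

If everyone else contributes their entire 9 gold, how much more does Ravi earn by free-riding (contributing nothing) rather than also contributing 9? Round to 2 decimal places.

Switching from a contribution of 9 to 0 lets Ravi keep an extra 9 gold, but lowers the guild treasury by 9, which costs Ravi their own share of that drop: 1.7/5 × 9 = 3.06.
Net gain = 9 − 3.06 = 5.94. The private return per contributed unit (0.3400) is below 1, so free-riding is indeed the best response regardless of what the others do.

5.94 gold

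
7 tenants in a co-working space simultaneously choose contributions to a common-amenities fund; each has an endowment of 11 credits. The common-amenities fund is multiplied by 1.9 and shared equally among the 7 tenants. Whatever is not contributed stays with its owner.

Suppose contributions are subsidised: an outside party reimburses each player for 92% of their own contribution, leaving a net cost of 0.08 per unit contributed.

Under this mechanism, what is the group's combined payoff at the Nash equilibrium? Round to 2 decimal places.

The effective private return per unit is now (1.9/7) / 0.08 = 3.3929 > 1, so every player's dominant strategy flips to full contribution.
So the Nash equilibrium is full contribution by all 7; the group earns 7 × (11 × 0.92 + 1.9 × 11) = 217.14.

217.14 credits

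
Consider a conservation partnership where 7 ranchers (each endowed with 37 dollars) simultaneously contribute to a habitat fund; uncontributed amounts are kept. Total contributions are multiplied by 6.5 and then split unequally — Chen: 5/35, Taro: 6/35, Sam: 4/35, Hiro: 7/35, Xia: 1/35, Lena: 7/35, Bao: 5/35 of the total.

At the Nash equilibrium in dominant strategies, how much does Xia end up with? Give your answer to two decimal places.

Each unit j contributes comes back to j as 6.5 × (j's share), so j prefers to contribute only if that share exceeds 1/6.5 = 0.1538; otherwise keeping the unit dominates.
Taro, Hiro and Lena are above the threshold, contributing 37 each; the remaining 4 contribute 0. Total contributed: 111.
Xia keeps 37 and receives 6.5 × 111 × 1/35 = 20.61 from the habitat fund, for a payoff of 57.61.

57.61 dollars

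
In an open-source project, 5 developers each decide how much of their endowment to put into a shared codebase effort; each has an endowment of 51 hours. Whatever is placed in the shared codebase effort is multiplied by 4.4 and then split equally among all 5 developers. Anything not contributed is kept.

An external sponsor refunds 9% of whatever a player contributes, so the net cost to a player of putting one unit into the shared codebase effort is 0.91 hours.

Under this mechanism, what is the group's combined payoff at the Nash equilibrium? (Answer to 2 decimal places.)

255.00 hours

With the mechanism, a contributed unit returns (4.4/5) / 0.91 = 0.9670 per unit of net cost — still below 1 — so contributing 0 remains dominant for every player.
Everyone keeps their endowment and the group total is 5 × 51 = 255.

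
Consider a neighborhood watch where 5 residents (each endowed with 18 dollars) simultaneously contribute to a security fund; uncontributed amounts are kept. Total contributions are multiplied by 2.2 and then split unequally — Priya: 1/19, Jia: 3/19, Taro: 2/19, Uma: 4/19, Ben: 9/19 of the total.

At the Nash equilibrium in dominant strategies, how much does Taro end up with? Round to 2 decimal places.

Player j's private return per contributed unit is 2.2 × (j's share). Contributing is weakly dominant for j when that share is at least 1/2.2 = 0.4545, and contributing 0 is dominant otherwise.
Ben alone (share 9/19) is above the threshold, contributing 18; the remaining 4 contribute 0. Total contributed: 18.
Taro keeps 18 and receives 2.2 × 18 × 2/19 = 4.17 from the security fund, for a payoff of 22.17.

22.17 dollars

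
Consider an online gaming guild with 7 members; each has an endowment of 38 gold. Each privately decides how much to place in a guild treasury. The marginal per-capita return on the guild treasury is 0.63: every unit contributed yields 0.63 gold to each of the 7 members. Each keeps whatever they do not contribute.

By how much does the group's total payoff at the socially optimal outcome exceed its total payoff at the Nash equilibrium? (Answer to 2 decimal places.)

907.06 gold

The private return per contributed unit is 0.63 < 1, so contributing 0 is dominant for every player. At the Nash equilibrium everyone keeps their 38, and the group total is 7 × 38 = 266.
Each contributed unit returns 4.410 to the group as a whole (0.63 to each of 7 players), which exceeds 1, so the social optimum is full contribution: group total = 4.410 × 266 = 1173.06.
Efficiency loss = 1173.06 − 266 = 907.06.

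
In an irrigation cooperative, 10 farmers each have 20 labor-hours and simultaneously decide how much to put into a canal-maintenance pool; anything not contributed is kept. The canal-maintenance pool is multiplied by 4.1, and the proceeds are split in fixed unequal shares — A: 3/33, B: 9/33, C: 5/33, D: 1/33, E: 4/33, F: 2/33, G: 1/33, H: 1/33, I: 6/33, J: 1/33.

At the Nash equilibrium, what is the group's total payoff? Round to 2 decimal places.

262.00 labor-hours

For player j, contributing a unit is worthwhile iff 4.1 × (j's share) ≥ 1, i.e. iff j's share is at least 0.2439.
The only share above 0.2439 is B's 9/33, contributing 20; the remaining 9 contribute 0. Total contributed: 20.
The canal-maintenance pool pays out 4.1 × 20 = 82.00 in total (split across the unequal shares, but the aggregate is all that matters for the group sum).
The 9 free-riders keep 20 each, adding 180. Group total = 180 + 82.00 = 262.00.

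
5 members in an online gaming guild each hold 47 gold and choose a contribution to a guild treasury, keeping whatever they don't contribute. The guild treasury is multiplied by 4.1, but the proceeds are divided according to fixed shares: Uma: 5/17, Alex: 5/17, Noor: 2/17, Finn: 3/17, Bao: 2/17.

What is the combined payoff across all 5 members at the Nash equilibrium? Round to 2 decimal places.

526.40 gold

For player j, contributing a unit is worthwhile iff 4.1 × (j's share) ≥ 1, i.e. iff j's share is at least 0.2439.
Uma and Alex are above the threshold, contributing 47 each; the remaining 3 contribute 0. Total contributed: 94.
The guild treasury pays out 4.1 × 94 = 385.40 in total (split across the unequal shares, but the aggregate is all that matters for the group sum).
The 3 free-riders keep 47 each, adding 141. Group total = 141 + 385.40 = 526.40.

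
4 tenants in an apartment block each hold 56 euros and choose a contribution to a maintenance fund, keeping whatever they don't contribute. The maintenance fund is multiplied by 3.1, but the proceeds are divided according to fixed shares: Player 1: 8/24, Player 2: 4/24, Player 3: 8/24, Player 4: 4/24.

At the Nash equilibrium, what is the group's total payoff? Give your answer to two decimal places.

Player j's private return per contributed unit is 3.1 × (j's share). Contributing is weakly dominant for j when that share is at least 1/3.1 = 0.3226, and contributing 0 is dominant otherwise.
Player 1 and Player 3 clear that bar, contributing 56 each; the remaining 2 contribute 0. Total contributed: 112.
The maintenance fund pays out 3.1 × 112 = 347.20 in total (split across the unequal shares, but the aggregate is all that matters for the group sum).
The 2 free-riders keep 56 each, adding 112. Group total = 112 + 347.20 = 459.20.

459.20 euros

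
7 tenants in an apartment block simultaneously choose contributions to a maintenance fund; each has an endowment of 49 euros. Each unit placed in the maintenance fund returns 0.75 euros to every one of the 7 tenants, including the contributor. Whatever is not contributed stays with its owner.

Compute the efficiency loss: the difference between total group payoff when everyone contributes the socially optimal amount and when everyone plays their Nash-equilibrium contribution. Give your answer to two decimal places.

1457.75 euros

The private return per contributed unit is 0.75 < 1, so contributing 0 is dominant for every player. At the Nash equilibrium everyone keeps their 49, and the group total is 7 × 49 = 343.
Each contributed unit returns 5.250 to the group as a whole (0.75 to each of 7 players), which exceeds 1, so the social optimum is full contribution: group total = 5.250 × 343 = 1800.75.
Efficiency loss = 1800.75 − 343 = 1457.75.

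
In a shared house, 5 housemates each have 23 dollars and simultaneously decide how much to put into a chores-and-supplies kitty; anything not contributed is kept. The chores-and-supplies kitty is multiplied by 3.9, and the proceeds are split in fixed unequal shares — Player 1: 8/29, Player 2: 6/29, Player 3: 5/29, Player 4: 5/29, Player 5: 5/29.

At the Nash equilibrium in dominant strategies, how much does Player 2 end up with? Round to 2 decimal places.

41.56 dollars

Each unit j contributes comes back to j as 3.9 × (j's share), so j prefers to contribute only if that share exceeds 1/3.9 = 0.2564; otherwise keeping the unit dominates.
Player 1 alone (share 8/29) is above the threshold, contributing 23; the remaining 4 contribute 0. Total contributed: 23.
Player 2 keeps 23 and receives 3.9 × 23 × 6/29 = 18.56 from the chores-and-supplies kitty, for a payoff of 41.56.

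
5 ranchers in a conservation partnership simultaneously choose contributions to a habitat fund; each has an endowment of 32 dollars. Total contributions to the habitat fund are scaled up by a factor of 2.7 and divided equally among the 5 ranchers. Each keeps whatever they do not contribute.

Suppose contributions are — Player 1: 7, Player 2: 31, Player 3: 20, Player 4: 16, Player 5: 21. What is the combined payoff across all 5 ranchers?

Total contributed: 7 + 31 + 20 + 16 + 21 = 95; total kept: 5 × 32 − 95 = 65.
The habitat fund pays out 2.7 × 95 = 256.50 in aggregate.
Group total = 65 + 256.50 = 321.50.

321.50 dollars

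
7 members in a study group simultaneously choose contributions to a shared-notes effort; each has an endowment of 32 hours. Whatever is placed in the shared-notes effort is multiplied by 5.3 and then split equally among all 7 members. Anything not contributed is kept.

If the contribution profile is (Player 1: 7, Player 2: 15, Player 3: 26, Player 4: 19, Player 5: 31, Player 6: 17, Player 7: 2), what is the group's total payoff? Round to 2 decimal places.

Total contributed: 7 + 15 + 26 + 19 + 31 + 17 + 2 = 117; total kept: 7 × 32 − 117 = 107.
The shared-notes effort pays out 5.3 × 117 = 620.10 in aggregate.
Group total = 107 + 620.10 = 727.10.

727.10 hours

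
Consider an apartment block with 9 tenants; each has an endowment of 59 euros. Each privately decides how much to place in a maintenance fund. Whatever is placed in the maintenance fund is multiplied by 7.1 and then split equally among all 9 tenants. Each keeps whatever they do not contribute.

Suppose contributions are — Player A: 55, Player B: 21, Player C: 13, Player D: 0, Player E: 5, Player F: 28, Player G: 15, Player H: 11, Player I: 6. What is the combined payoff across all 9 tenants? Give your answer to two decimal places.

1470.40 euros

Total contributed: 55 + 21 + 13 + 0 + 5 + 28 + 15 + 11 + 6 = 154; total kept: 9 × 59 − 154 = 377.
The maintenance fund pays out 7.1 × 154 = 1093.40 in aggregate.
Group total = 377 + 1093.40 = 1470.40.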